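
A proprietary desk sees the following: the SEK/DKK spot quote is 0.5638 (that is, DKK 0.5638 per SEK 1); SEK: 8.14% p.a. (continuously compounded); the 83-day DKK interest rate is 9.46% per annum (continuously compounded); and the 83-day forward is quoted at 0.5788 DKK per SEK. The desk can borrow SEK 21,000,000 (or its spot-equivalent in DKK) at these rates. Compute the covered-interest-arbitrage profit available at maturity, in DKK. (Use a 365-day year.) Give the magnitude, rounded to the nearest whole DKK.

DKK 284,628

T = 83/365 years.
Route A — deposit SEK, sell forward: 21,000,000 × 1.0186825115 × 0.5788 = DKK 12,381,882.19.
Route B — convert at spot, deposit DKK: 21,000,000 × 0.5638 × 1.0217448273 = DKK 12,097,254.41.
The quoted forward overvalues SEK, so borrow DKK, buy SEK at spot, deposit the SEK at 8.14%, and sell the proceeds forward at 0.5788.
Arbitrage profit = |12,381,882.19 − 12,097,254.41| = DKK 284,628.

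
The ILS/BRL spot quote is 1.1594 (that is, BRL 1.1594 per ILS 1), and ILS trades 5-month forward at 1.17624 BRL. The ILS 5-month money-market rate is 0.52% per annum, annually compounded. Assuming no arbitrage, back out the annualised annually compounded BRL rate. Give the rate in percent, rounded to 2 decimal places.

4.06%

T = 5/12 years.
By CIP, F/S equals the BRL-to-ILS growth ratio: 1.17624/1.1594 = 1.0145248.
The ILS side grows by (1 + 0.0052)^(5/12) = 1.0021634.
Hence g_BRL = 1.0167196.
r = 1.0167196^(12/5) − 1 = 0.040598 → 4.06%.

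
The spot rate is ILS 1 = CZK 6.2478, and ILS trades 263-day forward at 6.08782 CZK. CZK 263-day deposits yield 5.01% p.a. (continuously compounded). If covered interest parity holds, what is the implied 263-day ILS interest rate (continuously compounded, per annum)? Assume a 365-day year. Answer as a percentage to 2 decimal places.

8.61%

T = 263/365 years.
CIP gives F = S · g_CZK/g_ILS, so g_CZK/g_ILS = 6.08782/6.2478 = 0.9743942.
CZK growth factor: e^(0.0501×263/365) = 1.0367589.
That pins the ILS growth at 1.0640036.
Take logs: ln 1.0640036 / (263/365) = 0.086099, so 8.61%.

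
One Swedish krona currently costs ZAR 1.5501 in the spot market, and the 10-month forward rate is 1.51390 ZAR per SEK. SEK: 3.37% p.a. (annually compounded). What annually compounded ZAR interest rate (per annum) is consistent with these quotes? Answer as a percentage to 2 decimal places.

0.48%

T = 10/12 years.
By CIP, F/S equals the ZAR-to-SEK growth ratio: 1.5139/1.5501 = 0.9766467.
SEK growth factor: (1 + 0.0337)^(10/12) = 1.0280055.
So the ZAR growth factor = 1.0039982.
r = 1.0039982^(12/10) − 1 = 0.004800 → 0.48%.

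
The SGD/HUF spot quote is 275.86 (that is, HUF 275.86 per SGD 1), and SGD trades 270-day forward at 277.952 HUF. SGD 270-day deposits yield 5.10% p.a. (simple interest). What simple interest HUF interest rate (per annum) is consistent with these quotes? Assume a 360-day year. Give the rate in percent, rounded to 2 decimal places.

6.15%

T = 270/360 years.
F/S = 277.952/275.86 = 1.0075836 = (growth of HUF) / (growth of SGD).
The SGD side grows by 1 + 0.0510×270/360 = 1.038250.
Hence g_HUF = 1.0461237.
(1.0461237 − 1)/T = 0.061498, i.e. 6.15%.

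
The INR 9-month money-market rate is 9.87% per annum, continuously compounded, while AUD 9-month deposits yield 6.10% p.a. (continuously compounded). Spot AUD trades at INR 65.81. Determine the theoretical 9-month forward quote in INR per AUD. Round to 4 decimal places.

T = 9/12 years.
INR accumulates by e^(0.0987×9/12) = 1.07683373.
Growth of 1 AUD over T: e^(0.0610×9/12) = 1.04681268.
Forward (INR per AUD) = 65.81 × 1.07683373 / 1.04681268 = 67.697334.

67.6973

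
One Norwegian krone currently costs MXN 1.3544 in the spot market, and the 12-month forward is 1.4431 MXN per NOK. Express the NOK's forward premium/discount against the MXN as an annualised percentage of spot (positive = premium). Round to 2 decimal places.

+6.55%

T = 1 year.
Period premium: (1.4431 − 1.3544)/1.3544 = 0.0654903.
×(1/T) gives 6.55% p.a.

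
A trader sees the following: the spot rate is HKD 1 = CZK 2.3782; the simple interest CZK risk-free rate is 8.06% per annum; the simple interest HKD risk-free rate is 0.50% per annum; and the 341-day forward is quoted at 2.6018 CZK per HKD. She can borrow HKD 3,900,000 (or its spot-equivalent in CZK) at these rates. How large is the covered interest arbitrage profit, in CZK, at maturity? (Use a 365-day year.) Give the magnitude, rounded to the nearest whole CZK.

CZK 221,031

T = 341/365 years.
Keep in HKD, deliver into the forward: 3,900,000·1.0046712329·2.6018 = CZK 10,194,419.09.
Swap to CZK now, deposit: 3,900,000·2.3782·1.075300274 = CZK 9,973,388.54.
The quoted forward overvalues HKD, so borrow CZK, buy HKD at spot, deposit the HKD at 0.50%, and sell the proceeds forward at 2.6018.
Arbitrage profit = |10,194,419.09 − 9,973,388.54| = CZK 221,031.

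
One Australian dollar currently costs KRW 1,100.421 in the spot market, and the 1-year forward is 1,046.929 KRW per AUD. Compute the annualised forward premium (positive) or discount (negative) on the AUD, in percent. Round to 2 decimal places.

T = 1 year.
AUD trades forward at -4.86105% vs spot over the period.
Per annum: -0.0486105 / 1 = -0.048611 = -4.86%.

-4.86%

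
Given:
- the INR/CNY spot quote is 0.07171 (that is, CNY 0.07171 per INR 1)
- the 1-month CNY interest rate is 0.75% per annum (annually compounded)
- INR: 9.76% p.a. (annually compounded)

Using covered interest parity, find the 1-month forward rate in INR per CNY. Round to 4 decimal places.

T = 1/12 years.
CNY growth factor: (1 + 0.0075)^(1/12) = 1.00062286.
INR growth factor: (1 + 0.0976)^(1/12) = 1.00779069.
Forward (CNY per INR) = 0.07171 × 1.00062286 / 1.00779069 = 0.071199968.
Invert for INR per CNY: 1 / 0.071199968 = 14.0450.

14.0450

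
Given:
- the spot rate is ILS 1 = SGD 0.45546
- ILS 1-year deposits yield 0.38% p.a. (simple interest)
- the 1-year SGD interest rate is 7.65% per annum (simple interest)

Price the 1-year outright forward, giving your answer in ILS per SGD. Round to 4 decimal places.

T = 1 year.
Growth of 1 SGD over T: 1 + 0.0765×1 = 1.076500.
ILS accumulates by 1 + 0.0038×1 = 1.003800.
CIP: F = S · (grow SGD)/(grow ILS) = 0.45546 × 1.076500/1.003800 = 0.4884466 SGD per ILS.
Invert for ILS per SGD: 1 / 0.4884466 = 2.0473.

2.0473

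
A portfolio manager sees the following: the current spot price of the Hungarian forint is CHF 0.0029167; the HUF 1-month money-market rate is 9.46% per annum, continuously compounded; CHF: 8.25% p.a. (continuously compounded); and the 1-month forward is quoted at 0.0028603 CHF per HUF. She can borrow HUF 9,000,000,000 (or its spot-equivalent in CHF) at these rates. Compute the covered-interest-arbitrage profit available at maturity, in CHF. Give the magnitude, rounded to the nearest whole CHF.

T = 1/12 years.
Invest the HUF and cover forward: 9,000,000,000 × 1.0079144886 × 0.0028603 = CHF 25,946,440.31.
Convert at spot and invest in CHF: 9,000,000,000 × 0.0029167 × 1.0068986871 = CHF 26,431,392.61.
The quoted forward undervalues HUF, so borrow HUF, convert to CHF at spot, deposit the CHF at 8.25%, and buy HUF forward at 0.0028603 to cover the loan.
Profit = 26,431,392.61 − 25,946,440.31 = CHF 484,952.

CHF 484,952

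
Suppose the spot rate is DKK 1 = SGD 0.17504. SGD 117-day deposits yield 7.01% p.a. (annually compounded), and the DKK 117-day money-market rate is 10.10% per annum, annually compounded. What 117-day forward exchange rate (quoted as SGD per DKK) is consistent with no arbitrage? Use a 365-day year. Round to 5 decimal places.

0.17345

T = 117/365 years.
SGD growth factor: (1 + 0.0701)^(117/365) = 1.0219553.
DKK accumulates by (1 + 0.1010)^(117/365) = 1.0313233.
Forward (SGD per DKK) = 0.17504 × 1.0219553 / 1.0313233 = 0.1734500.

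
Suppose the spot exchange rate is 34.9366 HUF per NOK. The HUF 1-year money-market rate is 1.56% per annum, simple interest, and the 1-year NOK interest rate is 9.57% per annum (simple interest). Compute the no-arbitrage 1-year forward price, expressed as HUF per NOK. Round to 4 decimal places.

T = 1 year.
Growth of 1 HUF over T: 1 + 0.0156×1 = 1.015600.
Growth of 1 NOK over T: 1 + 0.0957×1 = 1.095700.
So F = 34.9366 × 1.015600 / 1.095700 = 32.382596 (HUF/NOK).

32.3826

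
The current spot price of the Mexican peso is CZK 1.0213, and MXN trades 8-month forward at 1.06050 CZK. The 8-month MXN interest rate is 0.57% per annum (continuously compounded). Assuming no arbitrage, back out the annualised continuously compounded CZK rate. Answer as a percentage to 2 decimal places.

T = 8/12 years.
F/S = 1.0605/1.0213 = 1.0383825 = (growth of CZK) / (growth of MXN).
The MXN side grows by e^(0.0057×8/12) = 1.0038072.
So the CZK growth factor = 1.0423358.
Take logs: ln 1.0423358 / (8/12) = 0.062196, so 6.22%.

6.22%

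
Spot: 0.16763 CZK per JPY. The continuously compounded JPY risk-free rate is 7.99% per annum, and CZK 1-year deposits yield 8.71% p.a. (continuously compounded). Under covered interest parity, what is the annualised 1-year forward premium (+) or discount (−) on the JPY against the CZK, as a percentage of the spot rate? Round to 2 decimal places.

T = 1 year.
No-arbitrage forward: 0.16763 × 1.0910058 / 1.0831787 = 0.16884130 CZK/JPY.
(F − S)/S ÷ T = (0.16884130 − 0.16763)/0.16763/1 = 0.007226 → 0.72%.

+0.72%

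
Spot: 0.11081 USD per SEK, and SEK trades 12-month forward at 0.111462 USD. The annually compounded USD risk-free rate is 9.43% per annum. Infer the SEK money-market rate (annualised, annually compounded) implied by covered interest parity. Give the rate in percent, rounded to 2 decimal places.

T = 1 year.
F/S = 0.111462/0.11081 = 1.0058839 = (growth of USD) / (growth of SEK).
The USD side grows by (1 + 0.0943)^1 = 1.094300.
So the SEK growth factor = 1.0878989.
Annualise: 1.0878989^(1/1) − 1 = 0.087899 = 8.79%.

8.79%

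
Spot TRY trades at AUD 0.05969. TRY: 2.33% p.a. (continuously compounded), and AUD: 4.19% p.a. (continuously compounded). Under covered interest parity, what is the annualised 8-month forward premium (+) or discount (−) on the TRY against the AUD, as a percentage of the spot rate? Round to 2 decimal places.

T = 8/12 years.
CIP forward (AUD per TRY) = 0.05969 × 1.0283271/1.0156546 = 0.06043476.
(F − S)/S ÷ T = (0.06043476 − 0.05969)/0.05969/(8/12) = 0.018716 → 1.87%.

+1.87%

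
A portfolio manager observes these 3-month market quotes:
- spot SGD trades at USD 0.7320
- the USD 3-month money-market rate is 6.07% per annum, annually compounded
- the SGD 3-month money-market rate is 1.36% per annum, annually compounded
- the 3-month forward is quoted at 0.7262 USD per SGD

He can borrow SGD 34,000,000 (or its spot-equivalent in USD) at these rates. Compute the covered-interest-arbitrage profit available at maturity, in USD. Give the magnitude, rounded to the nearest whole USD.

T = 3/12 years.
Route A — deposit SGD, sell forward: 34,000,000 × 1.0033827963 × 0.7262 = USD 24,774,323.95.
Route B — convert at spot, deposit USD: 34,000,000 × 0.7320 × 1.0148413216 = USD 25,257,370.81.
The quoted forward undervalues SGD, so borrow SGD, convert to USD at spot, deposit the USD at 6.07%, and buy SGD forward at 0.7262 to cover the loan.
The gap between the two covered legs is USD 483,047.

USD 483,047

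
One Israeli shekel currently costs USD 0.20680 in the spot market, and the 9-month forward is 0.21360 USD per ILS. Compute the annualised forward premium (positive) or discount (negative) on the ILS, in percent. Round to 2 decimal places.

T = 9/12 years.
ILS trades forward at +3.28820% vs spot over the period.
Annualise by dividing by T: 0.0328820 / (9/12) = 0.043843 → 4.38%.

+4.38%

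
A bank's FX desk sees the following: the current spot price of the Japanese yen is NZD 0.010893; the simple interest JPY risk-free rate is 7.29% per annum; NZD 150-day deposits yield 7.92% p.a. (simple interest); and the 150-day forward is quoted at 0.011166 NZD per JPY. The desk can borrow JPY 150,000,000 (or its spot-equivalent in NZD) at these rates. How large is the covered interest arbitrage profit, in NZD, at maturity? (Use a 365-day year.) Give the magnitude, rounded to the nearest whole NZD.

T = 150/365 years.
Invest the JPY and cover forward: 150,000,000 × 1.029958904 × 0.011166 = NZD 1,725,078.17.
Convert at spot and invest in NZD: 150,000,000 × 0.010893 × 1.032547945 = NZD 1,687,131.71.
The quoted forward overvalues JPY, so borrow NZD, buy JPY at spot, deposit the JPY at 7.29%, and sell the proceeds forward at 0.011166.
The gap between the two covered legs is NZD 37,946.

NZD 37,946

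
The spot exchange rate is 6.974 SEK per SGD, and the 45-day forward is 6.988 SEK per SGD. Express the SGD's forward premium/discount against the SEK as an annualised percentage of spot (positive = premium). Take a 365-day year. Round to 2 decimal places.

T = 45/365 years.
SGD trades forward at +0.20075% vs spot over the period.
Per annum: 0.0020075 / (45/365) = 0.016283 = 1.63%.

+1.63%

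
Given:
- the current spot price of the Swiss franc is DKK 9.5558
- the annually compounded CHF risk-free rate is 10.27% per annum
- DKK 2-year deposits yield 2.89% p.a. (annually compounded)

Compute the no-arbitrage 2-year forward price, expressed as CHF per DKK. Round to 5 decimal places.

0.12020

T = 2 years.
DKK growth factor: (1 + 0.0289)^2 = 1.0586352.
CHF growth factor: (1 + 0.1027)^2 = 1.2159473.
Forward (DKK per CHF) = 9.5558 × 1.0586352 / 1.2159473 = 8.319527.
Quoted the other way: 1/8.319527 = 0.12020 CHF per DKK.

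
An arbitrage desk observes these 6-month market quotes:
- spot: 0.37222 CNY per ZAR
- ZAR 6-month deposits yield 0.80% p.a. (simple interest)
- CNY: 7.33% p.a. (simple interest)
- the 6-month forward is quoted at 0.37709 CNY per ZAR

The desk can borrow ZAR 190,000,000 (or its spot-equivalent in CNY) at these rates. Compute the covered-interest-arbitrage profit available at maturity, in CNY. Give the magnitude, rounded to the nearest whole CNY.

T = 6/12 years.
Route A — deposit ZAR, sell forward: 190,000,000 × 1.004000 × 0.37709 = CNY 71,933,688.40.
Route B — convert at spot, deposit CNY: 190,000,000 × 0.37222 × 1.036650 = CNY 73,313,753.97.
The quoted forward undervalues ZAR, so borrow ZAR, convert to CNY at spot, deposit the CNY at 7.33%, and buy ZAR forward at 0.37709 to cover the loan.
The gap between the two covered legs is CNY 1,380,066.

CNY 1,380,066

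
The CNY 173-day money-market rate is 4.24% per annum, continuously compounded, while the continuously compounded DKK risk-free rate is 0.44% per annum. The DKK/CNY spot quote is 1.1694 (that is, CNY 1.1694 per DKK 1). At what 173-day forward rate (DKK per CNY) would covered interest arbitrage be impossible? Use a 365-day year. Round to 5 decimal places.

T = 173/365 years.
CNY accumulates by e^(0.0424×173/365) = 1.0202997.
Growth of 1 DKK over T: e^(0.0044×173/365) = 1.0020877.
So F = 1.1694 × 1.0202997 / 1.0020877 = 1.190653 (CNY/DKK).
Invert for DKK per CNY: 1 / 1.190653 = 0.83988.

0.83988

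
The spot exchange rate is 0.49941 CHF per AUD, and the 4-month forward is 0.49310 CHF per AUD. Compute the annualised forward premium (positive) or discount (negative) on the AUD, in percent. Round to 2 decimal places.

-3.79%

T = 4/12 years.
(F − S)/S = (0.49310 − 0.49941)/0.49941 = -0.0126349.
×(1/T) gives -3.79% p.a.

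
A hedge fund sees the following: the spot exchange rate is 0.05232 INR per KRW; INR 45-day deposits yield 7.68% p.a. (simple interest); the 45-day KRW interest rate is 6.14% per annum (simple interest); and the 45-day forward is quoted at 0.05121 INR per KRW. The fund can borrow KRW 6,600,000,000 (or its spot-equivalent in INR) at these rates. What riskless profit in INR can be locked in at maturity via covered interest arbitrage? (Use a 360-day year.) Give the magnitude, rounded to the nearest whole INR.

T = 45/360 years.
Keep in KRW, deliver into the forward: 6,600,000,000·1.007675·0.05121 = INR 340,580,042.55.
Swap to INR now, deposit: 6,600,000,000·0.05232·1.009600 = INR 348,626,995.20.
The quoted forward undervalues KRW, so borrow KRW, convert to INR at spot, deposit the INR at 7.68%, and buy KRW forward at 0.05121 to cover the loan.
Profit = 348,626,995.20 − 340,580,042.55 = INR 8,046,953.

INR 8,046,953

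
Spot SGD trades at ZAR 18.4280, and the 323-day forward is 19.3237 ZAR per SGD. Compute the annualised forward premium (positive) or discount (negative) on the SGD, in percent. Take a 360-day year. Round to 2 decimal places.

+5.42%

T = 323/360 years.
Period premium: (19.3237 − 18.428)/18.428 = 0.0486054.
×(1/T) gives 5.42% p.a.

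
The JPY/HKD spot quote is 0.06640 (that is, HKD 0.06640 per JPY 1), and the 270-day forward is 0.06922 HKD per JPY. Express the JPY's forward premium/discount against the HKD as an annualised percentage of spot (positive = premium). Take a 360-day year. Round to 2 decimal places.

T = 270/360 years.
Period premium: (0.06922 − 0.0664)/0.0664 = 0.0424699.
Per annum: 0.0424699 / (270/360) = 0.056627 = 5.66%.

+5.66%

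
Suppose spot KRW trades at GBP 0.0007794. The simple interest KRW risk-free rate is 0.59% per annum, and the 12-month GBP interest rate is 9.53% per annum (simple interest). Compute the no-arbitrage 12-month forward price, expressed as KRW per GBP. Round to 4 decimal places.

T = 1 year.
Growth of 1 GBP over T: 1 + 0.0953×1 = 1.095300.
KRW growth factor: 1 + 0.0059×1 = 1.005900.
CIP: F = S · (grow GBP)/(grow KRW) = 0.0007794 × 1.095300/1.005900 = 0.0008486696690 GBP per KRW.
Quoted the other way: 1/0.0008486696690 = 1178.3148 KRW per GBP.

1178.3148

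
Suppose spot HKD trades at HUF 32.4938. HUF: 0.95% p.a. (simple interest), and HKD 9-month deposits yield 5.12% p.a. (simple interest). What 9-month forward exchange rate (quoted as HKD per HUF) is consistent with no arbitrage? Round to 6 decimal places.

T = 9/12 years.
HUF accumulates by 1 + 0.0095×9/12 = 1.007125.
HKD accumulates by 1 + 0.0512×9/12 = 1.038400.
So F = 32.4938 × 1.007125 / 1.038400 = 31.51514 (HUF/HKD).
Invert for HKD per HUF: 1 / 31.51514 = 0.031731.

0.031731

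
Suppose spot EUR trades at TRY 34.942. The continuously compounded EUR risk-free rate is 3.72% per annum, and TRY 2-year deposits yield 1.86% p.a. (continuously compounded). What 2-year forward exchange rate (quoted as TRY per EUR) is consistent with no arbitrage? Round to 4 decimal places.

33.6660

T = 2 years.
TRY growth factor: e^(0.0186×2) = 1.03790058.
EUR accumulates by e^(0.0372×2) = 1.07723761.
Forward (TRY per EUR) = 34.942 × 1.03790058 / 1.07723761 = 33.666038.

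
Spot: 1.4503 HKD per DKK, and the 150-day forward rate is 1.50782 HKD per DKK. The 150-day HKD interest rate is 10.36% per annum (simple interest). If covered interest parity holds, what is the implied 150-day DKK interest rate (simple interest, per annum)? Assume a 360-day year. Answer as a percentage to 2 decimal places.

0.81%

T = 150/360 years.
By CIP, F/S equals the HKD-to-DKK growth ratio: 1.50782/1.4503 = 1.0396608.
HKD growth factor: 1 + 0.1036×150/360 = 1.0431667.
So the DKK growth factor = 1.0033722.
(1.0033722 − 1)/T = 0.008093, i.e. 0.81%.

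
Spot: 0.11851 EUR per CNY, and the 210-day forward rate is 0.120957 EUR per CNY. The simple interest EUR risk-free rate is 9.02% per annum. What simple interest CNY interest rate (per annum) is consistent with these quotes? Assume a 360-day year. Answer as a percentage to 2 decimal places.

5.37%

T = 210/360 years.
By CIP, F/S equals the EUR-to-CNY growth ratio: 0.120957/0.11851 = 1.0206480.
EUR growth factor: 1 + 0.0902×210/360 = 1.0526167.
That pins the CNY growth at 1.031322.
r = (1.031322 − 1)/(210/360) = 0.053695 → 5.37%.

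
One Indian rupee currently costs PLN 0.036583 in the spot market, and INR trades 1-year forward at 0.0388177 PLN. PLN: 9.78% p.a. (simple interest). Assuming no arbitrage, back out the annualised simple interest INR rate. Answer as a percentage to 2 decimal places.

T = 1 year.
CIP gives F = S · g_PLN/g_INR, so g_PLN/g_INR = 0.0388177/0.036583 = 1.0610858.
PLN growth factor: 1 + 0.0978×1 = 1.097800.
So the INR growth factor = 1.0346006.
(1.0346006 − 1)/T = 0.034601, i.e. 3.46%.

3.46%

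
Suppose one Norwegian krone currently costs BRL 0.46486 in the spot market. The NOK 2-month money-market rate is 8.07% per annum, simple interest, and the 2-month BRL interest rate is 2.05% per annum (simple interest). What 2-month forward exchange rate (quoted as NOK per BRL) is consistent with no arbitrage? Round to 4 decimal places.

T = 2/12 years.
BRL growth factor: 1 + 0.0205×2/12 = 1.0034167.
NOK accumulates by 1 + 0.0807×2/12 = 1.013450.
So F = 0.46486 × 1.0034167 / 1.013450 = 0.4602578 (BRL/NOK).
Quoted the other way: 1/0.4602578 = 2.1727 NOK per BRL.

2.1727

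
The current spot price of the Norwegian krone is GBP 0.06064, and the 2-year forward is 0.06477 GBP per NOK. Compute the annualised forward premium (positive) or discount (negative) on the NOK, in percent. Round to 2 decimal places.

+3.41%

T = 2 years.
Period premium: (0.06477 − 0.06064)/0.06064 = 0.0681069.
Annualise by dividing by T: 0.0681069 / 2 = 0.034053 → 3.41%.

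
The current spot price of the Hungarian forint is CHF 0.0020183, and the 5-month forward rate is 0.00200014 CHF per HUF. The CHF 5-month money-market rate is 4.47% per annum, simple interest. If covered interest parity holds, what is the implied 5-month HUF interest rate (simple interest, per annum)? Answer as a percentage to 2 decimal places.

T = 5/12 years.
CIP gives F = S · g_CHF/g_HUF, so g_CHF/g_HUF = 0.00200014/0.0020183 = 0.9910023.
CHF growth factor: 1 + 0.0447×5/12 = 1.018625.
Hence g_HUF = 1.0278735.
r = (1.0278735 − 1)/(5/12) = 0.066896 → 6.69%.

6.69%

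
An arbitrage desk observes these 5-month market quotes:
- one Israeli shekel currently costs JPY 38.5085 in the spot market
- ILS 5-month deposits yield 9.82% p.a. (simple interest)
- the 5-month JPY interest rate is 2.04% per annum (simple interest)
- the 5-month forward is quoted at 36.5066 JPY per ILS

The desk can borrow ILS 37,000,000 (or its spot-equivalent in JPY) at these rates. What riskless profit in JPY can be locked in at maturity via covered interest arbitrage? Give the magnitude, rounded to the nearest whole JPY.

JPY 30,913,273

T = 5/12 years.
Route A — deposit ILS, sell forward: 37,000,000 × 1.040916666667 × 36.5066 = JPY 1,406,012,150.18.
Route B — convert at spot, deposit JPY: 37,000,000 × 38.5085 × 1.008500 = JPY 1,436,925,423.25.
The quoted forward undervalues ILS, so borrow ILS, convert to JPY at spot, deposit the JPY at 2.04%, and buy ILS forward at 36.5066 to cover the loan.
Arbitrage profit = |1,406,012,150.18 − 1,436,925,423.25| = JPY 30,913,273.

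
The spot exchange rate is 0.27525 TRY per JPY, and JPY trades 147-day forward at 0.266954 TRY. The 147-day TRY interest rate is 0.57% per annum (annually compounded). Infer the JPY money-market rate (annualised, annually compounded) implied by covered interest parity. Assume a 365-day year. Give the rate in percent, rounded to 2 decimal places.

T = 147/365 years.
By CIP, F/S equals the TRY-to-JPY growth ratio: 0.266954/0.27525 = 0.9698601.
The TRY side grows by (1 + 0.0057)^(147/365) = 1.0022917.
That pins the JPY growth at 1.0334395.
Annualise: 1.0334395^(365/147) − 1 = 0.085100 = 8.51%.

8.51%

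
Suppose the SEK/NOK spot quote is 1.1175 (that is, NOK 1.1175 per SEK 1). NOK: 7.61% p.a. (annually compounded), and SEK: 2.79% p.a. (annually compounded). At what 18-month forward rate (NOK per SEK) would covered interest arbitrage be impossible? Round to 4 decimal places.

1.1970

T = 18/12 years.
Growth of 1 NOK over T: (1 + 0.0761)^(18/12) = 1.1162949.
SEK growth factor: (1 + 0.0279)^(18/12) = 1.0421406.
So F = 1.1175 × 1.1162949 / 1.0421406 = 1.197017 (NOK/SEK).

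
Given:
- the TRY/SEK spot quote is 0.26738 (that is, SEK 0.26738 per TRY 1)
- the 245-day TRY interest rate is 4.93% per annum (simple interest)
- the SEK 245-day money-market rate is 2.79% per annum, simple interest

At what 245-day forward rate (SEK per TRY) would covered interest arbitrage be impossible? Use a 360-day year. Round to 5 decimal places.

T = 245/360 years.
SEK growth factor: 1 + 0.0279×245/360 = 1.0189875.
TRY accumulates by 1 + 0.0493×245/360 = 1.0335514.
Forward (SEK per TRY) = 0.26738 × 1.0189875 / 1.0335514 = 0.2636123.

0.26361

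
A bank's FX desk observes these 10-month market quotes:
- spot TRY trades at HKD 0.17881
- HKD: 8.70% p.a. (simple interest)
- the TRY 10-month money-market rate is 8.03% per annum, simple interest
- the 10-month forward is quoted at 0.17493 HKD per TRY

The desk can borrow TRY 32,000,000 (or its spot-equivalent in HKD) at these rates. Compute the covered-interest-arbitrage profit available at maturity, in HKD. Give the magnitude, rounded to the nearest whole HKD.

HKD 164,416

T = 10/12 years.
Route A — deposit TRY, sell forward: 32,000,000 × 1.066916667 × 0.17493 = HKD 5,972,343.44.
Route B — convert at spot, deposit HKD: 32,000,000 × 0.17881 × 1.072500 = HKD 6,136,759.20.
The quoted forward undervalues TRY, so borrow TRY, convert to HKD at spot, deposit the HKD at 8.70%, and buy TRY forward at 0.17493 to cover the loan.
Arbitrage profit = |5,972,343.44 − 6,136,759.20| = HKD 164,416.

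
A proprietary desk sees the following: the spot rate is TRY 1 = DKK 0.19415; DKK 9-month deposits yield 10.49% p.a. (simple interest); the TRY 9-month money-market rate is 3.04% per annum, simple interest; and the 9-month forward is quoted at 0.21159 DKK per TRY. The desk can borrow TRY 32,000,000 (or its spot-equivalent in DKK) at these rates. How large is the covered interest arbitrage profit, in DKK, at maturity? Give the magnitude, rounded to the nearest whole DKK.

T = 9/12 years.
Invest the TRY and cover forward: 32,000,000 × 1.022800 × 0.21159 = DKK 6,925,256.06.
Convert at spot and invest in DKK: 32,000,000 × 0.19415 × 1.078675 = DKK 6,701,592.04.
The quoted forward overvalues TRY, so borrow DKK, buy TRY at spot, deposit the TRY at 3.04%, and sell the proceeds forward at 0.21159.
The gap between the two covered legs is DKK 223,664.

DKK 223,664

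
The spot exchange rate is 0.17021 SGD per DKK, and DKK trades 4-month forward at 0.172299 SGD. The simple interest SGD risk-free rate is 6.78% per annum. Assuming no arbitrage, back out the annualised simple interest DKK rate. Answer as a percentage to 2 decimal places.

T = 4/12 years.
F/S = 0.172299/0.17021 = 1.0122731 = (growth of SGD) / (growth of DKK).
The SGD side grows by 1 + 0.0678×4/12 = 1.022600.
So the DKK growth factor = 1.0102017.
(1.0102017 − 1)/T = 0.030605, i.e. 3.06%.

3.06%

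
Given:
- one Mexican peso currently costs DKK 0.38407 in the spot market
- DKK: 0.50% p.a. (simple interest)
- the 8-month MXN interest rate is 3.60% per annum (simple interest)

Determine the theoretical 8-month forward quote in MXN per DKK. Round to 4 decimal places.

2.6573

T = 8/12 years.
DKK growth factor: 1 + 0.0050×8/12 = 1.0033333.
Growth of 1 MXN over T: 1 + 0.0360×8/12 = 1.024000.
Forward (DKK per MXN) = 0.38407 × 1.0033333 / 1.024000 = 0.3763186.
Invert for MXN per DKK: 1 / 0.3763186 = 2.6573.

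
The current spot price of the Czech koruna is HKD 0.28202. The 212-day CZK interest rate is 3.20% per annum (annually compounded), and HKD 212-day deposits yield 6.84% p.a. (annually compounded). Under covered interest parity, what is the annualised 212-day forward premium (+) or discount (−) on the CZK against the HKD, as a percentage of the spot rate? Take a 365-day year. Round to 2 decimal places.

T = 212/365 years.
F = S · g_HKD/g_CZK = 0.28202 × 1.0391764/1.0184635 = 0.28775555.
Annualised premium = (F − S)/S × (1/T) = (0.28775555 − 0.28202)/0.28202 ÷ (212/365) = 3.50%.

+3.50%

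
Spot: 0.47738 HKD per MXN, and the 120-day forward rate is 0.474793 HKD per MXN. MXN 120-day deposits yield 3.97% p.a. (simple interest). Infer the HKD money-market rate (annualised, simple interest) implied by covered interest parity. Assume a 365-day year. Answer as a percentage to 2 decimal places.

T = 120/365 years.
CIP gives F = S · g_HKD/g_MXN, so g_HKD/g_MXN = 0.474793/0.47738 = 0.9945808.
The MXN side grows by 1 + 0.0397×120/365 = 1.0130521.
Hence g_HKD = 1.0075622.
(1.0075622 − 1)/T = 0.023002, i.e. 2.30%.

2.30%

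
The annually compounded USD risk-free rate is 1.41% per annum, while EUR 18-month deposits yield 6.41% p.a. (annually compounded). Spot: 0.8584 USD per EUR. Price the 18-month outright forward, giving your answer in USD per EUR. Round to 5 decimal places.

0.79861

T = 18/12 years.
USD accumulates by (1 + 0.0141)^(18/12) = 1.0212244.
EUR growth factor: (1 + 0.0641)^(18/12) = 1.0976747.
So F = 0.8584 × 1.0212244 / 1.0976747 = 0.7986146 (USD/EUR).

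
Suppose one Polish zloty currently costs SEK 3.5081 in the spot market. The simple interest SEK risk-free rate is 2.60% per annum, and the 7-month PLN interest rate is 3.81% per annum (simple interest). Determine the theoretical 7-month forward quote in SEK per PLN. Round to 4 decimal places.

T = 7/12 years.
SEK accumulates by 1 + 0.0260×7/12 = 1.0151667.
PLN growth factor: 1 + 0.0381×7/12 = 1.022225.
Forward (SEK per PLN) = 3.5081 × 1.0151667 / 1.022225 = 3.483877.

3.4839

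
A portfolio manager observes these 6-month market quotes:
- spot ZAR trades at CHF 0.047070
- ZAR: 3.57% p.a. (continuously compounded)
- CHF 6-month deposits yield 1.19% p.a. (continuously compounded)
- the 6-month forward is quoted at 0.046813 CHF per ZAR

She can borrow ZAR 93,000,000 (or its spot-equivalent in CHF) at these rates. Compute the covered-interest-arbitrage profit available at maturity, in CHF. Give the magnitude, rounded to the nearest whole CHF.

T = 6/12 years.
Keep in ZAR, deliver into the forward: 93,000,000·1.018010263·0.046813 = CHF 4,432,018.64.
Swap to CHF now, deposit: 93,000,000·0.047070·1.005967736 = CHF 4,403,633.82.
The quoted forward overvalues ZAR, so borrow CHF, buy ZAR at spot, deposit the ZAR at 3.57%, and sell the proceeds forward at 0.046813.
Profit = 4,432,018.64 − 4,403,633.82 = CHF 28,385.

CHF 28,385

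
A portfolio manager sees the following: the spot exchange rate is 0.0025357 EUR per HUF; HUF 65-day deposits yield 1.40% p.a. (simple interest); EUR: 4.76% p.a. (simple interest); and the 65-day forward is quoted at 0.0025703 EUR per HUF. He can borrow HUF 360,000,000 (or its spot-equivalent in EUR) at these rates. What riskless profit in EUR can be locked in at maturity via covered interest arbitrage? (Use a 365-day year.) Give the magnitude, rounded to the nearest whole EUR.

T = 65/365 years.
Invest the HUF and cover forward: 360,000,000 × 1.00249315 × 0.0025703 = EUR 927,614.93.
Convert at spot and invest in EUR: 360,000,000 × 0.0025357 × 1.00847671 = EUR 920,589.98.
The quoted forward overvalues HUF, so borrow EUR, buy HUF at spot, deposit the HUF at 1.40%, and sell the proceeds forward at 0.0025703.
Arbitrage profit = |927,614.93 − 920,589.98| = EUR 7,025.

EUR 7,025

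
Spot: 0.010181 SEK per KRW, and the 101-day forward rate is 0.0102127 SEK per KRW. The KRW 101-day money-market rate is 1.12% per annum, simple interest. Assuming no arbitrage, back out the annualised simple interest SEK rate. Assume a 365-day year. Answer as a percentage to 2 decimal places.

2.25%

T = 101/365 years.
By CIP, F/S equals the SEK-to-KRW growth ratio: 0.0102127/0.010181 = 1.0031136.
The KRW side grows by 1 + 0.0112×101/365 = 1.0030992.
So the SEK growth factor = 1.0062224.
(1.0062224 − 1)/T = 0.022487, i.e. 2.25%.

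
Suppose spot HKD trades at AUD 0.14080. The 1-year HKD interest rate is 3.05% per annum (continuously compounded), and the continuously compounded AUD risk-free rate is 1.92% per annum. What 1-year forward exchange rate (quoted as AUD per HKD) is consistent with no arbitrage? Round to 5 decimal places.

0.13922

T = 1 year.
Growth of 1 AUD over T: e^(0.0192×1) = 1.0193855.
Growth of 1 HKD over T: e^(0.0305×1) = 1.0309699.
Forward (AUD per HKD) = 0.1408 × 1.0193855 / 1.0309699 = 0.1392179.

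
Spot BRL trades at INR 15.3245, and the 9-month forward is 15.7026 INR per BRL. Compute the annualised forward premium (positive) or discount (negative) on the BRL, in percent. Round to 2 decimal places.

T = 9/12 years.
Period premium: (15.7026 − 15.3245)/15.3245 = 0.0246729.
Annualise by dividing by T: 0.0246729 / (9/12) = 0.032897 → 3.29%.

+3.29%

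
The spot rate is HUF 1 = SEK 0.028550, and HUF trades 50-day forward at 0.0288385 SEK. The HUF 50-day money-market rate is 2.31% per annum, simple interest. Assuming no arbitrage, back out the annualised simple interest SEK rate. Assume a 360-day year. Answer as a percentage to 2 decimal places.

T = 50/360 years.
CIP gives F = S · g_SEK/g_HUF, so g_SEK/g_HUF = 0.0288385/0.02855 = 1.0101051.
The HUF side grows by 1 + 0.0231×50/360 = 1.0032083.
Hence g_SEK = 1.0133458.
r = (1.0133458 − 1)/(50/360) = 0.096090 → 9.61%.

9.61%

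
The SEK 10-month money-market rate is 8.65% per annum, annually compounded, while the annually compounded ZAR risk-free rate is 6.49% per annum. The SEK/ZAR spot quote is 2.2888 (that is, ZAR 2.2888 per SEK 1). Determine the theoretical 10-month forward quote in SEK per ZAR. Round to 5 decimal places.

0.44428

T = 10/12 years.
ZAR growth factor: (1 + 0.0649)^(10/12) = 1.053798.
Growth of 1 SEK over T: (1 + 0.0865)^(10/12) = 1.0715804.
Forward (ZAR per SEK) = 2.2888 × 1.053798 / 1.0715804 = 2.250818.
Quoted the other way: 1/2.250818 = 0.44428 SEK per ZAR.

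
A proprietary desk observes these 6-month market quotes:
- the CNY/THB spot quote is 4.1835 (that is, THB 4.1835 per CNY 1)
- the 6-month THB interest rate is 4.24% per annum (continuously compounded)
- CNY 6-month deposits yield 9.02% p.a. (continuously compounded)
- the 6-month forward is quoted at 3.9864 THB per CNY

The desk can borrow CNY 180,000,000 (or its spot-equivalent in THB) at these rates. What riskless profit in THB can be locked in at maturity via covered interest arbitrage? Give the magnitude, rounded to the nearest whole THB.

THB 18,510,214

T = 6/12 years.
Invest the CNY and cover forward: 180,000,000 × 1.04613246793 × 3.9864 = THB 750,654,444.63.
Convert at spot and invest in THB: 180,000,000 × 4.1835 × 1.02142631647 = THB 769,164,659.09.
The quoted forward undervalues CNY, so borrow CNY, convert to THB at spot, deposit the THB at 4.24%, and buy CNY forward at 3.9864 to cover the loan.
The gap between the two covered legs is THB 18,510,214.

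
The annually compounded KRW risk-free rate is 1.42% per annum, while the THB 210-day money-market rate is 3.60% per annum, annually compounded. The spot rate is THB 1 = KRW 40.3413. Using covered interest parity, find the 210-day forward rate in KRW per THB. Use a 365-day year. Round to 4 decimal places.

39.8507

T = 210/365 years.
KRW growth factor: (1 + 0.0142)^(210/365) = 1.0081454.
THB accumulates by (1 + 0.0360)^(210/365) = 1.02055666.
Forward (KRW per THB) = 40.3413 × 1.0081454 / 1.02055666 = 39.850699.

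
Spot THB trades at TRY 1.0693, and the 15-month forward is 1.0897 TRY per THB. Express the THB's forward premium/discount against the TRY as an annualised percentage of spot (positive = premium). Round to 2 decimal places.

T = 15/12 years.
THB trades forward at +1.90779% vs spot over the period.
Per annum: 0.0190779 / (15/12) = 0.015262 = 1.53%.

+1.53%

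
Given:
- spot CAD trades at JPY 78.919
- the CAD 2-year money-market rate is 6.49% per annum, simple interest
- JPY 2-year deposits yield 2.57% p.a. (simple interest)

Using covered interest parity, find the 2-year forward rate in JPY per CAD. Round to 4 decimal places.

T = 2 years.
Growth of 1 JPY over T: 1 + 0.0257×2 = 1.051400.
CAD growth factor: 1 + 0.0649×2 = 1.129800.
Forward (JPY per CAD) = 78.919 × 1.051400 / 1.129800 = 73.442589.

73.4426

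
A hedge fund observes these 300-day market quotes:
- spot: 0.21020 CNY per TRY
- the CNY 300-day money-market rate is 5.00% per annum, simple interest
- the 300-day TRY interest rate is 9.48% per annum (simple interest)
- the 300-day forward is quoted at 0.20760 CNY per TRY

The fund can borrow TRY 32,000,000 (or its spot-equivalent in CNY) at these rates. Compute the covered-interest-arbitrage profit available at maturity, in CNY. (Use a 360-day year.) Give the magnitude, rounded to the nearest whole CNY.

T = 300/360 years.
Route A — deposit TRY, sell forward: 32,000,000 × 1.079000 × 0.20760 = CNY 7,168,012.80.
Route B — convert at spot, deposit CNY: 32,000,000 × 0.21020 × 1.041666667 = CNY 7,006,666.67.
The quoted forward overvalues TRY, so borrow CNY, buy TRY at spot, deposit the TRY at 9.48%, and sell the proceeds forward at 0.20760.
Arbitrage profit = |7,168,012.80 − 7,006,666.67| = CNY 161,346.

CNY 161,346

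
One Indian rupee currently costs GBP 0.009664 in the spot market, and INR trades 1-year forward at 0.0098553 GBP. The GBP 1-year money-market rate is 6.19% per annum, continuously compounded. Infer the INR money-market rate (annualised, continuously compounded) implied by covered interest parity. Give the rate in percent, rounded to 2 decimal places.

T = 1 year.
By CIP, F/S equals the GBP-to-INR growth ratio: 0.0098553/0.009664 = 1.0197951.
The GBP side grows by e^(0.0619×1) = 1.063856.
Hence g_INR = 1.0432056.
r = ln(1.0432056)/1 = 0.042298 → 4.23%.

4.23%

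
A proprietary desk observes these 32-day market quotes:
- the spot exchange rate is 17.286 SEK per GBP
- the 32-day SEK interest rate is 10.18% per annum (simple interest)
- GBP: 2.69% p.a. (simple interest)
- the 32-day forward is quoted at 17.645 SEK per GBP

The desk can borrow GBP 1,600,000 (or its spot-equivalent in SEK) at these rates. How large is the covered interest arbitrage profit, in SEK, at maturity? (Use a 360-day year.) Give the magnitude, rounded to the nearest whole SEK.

SEK 391,635

T = 32/360 years.
Keep in GBP, deliver into the forward: 1,600,000·1.0023911111·17.645 = SEK 28,299,505.85.
Swap to SEK now, deposit: 1,600,000·17.286·1.0090488889 = SEK 27,907,870.55.
The quoted forward overvalues GBP, so borrow SEK, buy GBP at spot, deposit the GBP at 2.69%, and sell the proceeds forward at 17.645.
Arbitrage profit = |28,299,505.85 − 27,907,870.55| = SEK 391,635.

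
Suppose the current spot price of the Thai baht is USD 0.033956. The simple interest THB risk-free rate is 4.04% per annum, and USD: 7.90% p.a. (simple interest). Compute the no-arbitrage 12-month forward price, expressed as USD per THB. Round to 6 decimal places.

0.035216

T = 1 year.
Growth of 1 USD over T: 1 + 0.0790×1 = 1.079000.
THB growth factor: 1 + 0.0404×1 = 1.040400.
CIP: F = S · (grow USD)/(grow THB) = 0.033956 × 1.079000/1.040400 = 0.03521581 USD per THB.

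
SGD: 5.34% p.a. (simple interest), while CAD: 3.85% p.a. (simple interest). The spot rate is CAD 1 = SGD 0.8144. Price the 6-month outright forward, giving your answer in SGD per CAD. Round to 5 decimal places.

0.82035

T = 6/12 years.
SGD growth factor: 1 + 0.0534×6/12 = 1.026700.
CAD growth factor: 1 + 0.0385×6/12 = 1.019250.
Forward (SGD per CAD) = 0.8144 × 1.026700 / 1.019250 = 0.8203527.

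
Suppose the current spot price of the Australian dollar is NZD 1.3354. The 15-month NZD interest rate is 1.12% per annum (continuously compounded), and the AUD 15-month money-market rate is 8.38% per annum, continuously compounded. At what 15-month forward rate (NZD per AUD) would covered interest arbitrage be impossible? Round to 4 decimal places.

1.2195

T = 15/12 years.
NZD growth factor: e^(0.0112×15/12) = 1.0140985.
Growth of 1 AUD over T: e^(0.0838×15/12) = 1.110433.
So F = 1.3354 × 1.0140985 / 1.110433 = 1.219549 (NZD/AUD).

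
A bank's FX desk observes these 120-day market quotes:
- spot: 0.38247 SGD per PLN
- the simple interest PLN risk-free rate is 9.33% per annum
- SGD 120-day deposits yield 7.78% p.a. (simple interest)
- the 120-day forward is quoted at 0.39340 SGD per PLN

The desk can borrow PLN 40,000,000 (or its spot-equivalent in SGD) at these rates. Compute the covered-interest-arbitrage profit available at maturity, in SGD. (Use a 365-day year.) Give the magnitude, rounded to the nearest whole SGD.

T = 120/365 years.
Route A — deposit PLN, sell forward: 40,000,000 × 1.0306739726 × 0.39340 = SGD 16,218,685.63.
Route B — convert at spot, deposit SGD: 40,000,000 × 0.38247 × 1.0255780822 = SGD 15,690,113.96.
The quoted forward overvalues PLN, so borrow SGD, buy PLN at spot, deposit the PLN at 9.33%, and sell the proceeds forward at 0.39340.
Arbitrage profit = |16,218,685.63 − 15,690,113.96| = SGD 528,572.

SGD 528,572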